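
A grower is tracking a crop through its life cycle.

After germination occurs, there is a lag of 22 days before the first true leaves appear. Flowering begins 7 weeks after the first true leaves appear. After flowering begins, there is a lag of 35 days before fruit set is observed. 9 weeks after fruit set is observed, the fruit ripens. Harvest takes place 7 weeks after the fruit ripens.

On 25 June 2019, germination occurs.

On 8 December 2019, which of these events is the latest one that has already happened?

Fruit set is observed

Germination occurs: Jun 25, 2019.
The first true leaves appear: Jun 25, 2019 + 22 days = Jul 17, 2019.
Flowering begins: Jul 17, 2019 + 7 weeks = Sep 4, 2019.
Fruit set is observed: Sep 4, 2019 + 35 days = Oct 9, 2019.
The fruit ripens: Oct 9, 2019 + 9 weeks = Dec 11, 2019.
Harvest takes place: Dec 11, 2019 + 7 weeks = Jan 29, 2020.
Dec 8, 2019 falls between when fruit set is observed (Oct 9, 2019) and when the fruit ripens (Dec 11, 2019).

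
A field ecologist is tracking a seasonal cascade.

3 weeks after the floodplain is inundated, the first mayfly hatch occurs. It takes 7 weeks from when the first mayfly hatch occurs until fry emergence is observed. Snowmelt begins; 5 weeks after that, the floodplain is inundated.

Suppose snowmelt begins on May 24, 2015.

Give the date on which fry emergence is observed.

September 6, 2015

Snowmelt begins: May 24, 2015.
The floodplain is inundated: May 24, 2015 + 5 weeks = Jun 28, 2015.
The first mayfly hatch occurs: Jun 28, 2015 + 3 weeks = Jul 19, 2015.
Fry emergence is observed: Jul 19, 2015 + 7 weeks = Sep 6, 2015.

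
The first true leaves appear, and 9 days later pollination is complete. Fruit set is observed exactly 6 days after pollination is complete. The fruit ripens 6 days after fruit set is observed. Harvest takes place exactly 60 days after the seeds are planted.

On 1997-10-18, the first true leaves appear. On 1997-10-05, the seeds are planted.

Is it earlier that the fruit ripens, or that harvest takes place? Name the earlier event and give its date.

The first true leaves appear: Oct 18, 1997.
Pollination is complete: Oct 18, 1997 + 9 days = Oct 27, 1997.
Fruit set is observed: Oct 27, 1997 + 6 days = Nov 2, 1997.
The fruit ripens: Nov 2, 1997 + 6 days = Nov 8, 1997.
The seeds are planted: Oct 5, 1997.
Harvest takes place: Oct 5, 1997 + 60 days = Dec 4, 1997.
Comparing: the fruit ripens on Nov 8, 1997 vs harvest takes place on Dec 4, 1997. Earlier: the fruit ripens.

The fruit ripens — 1997-11-08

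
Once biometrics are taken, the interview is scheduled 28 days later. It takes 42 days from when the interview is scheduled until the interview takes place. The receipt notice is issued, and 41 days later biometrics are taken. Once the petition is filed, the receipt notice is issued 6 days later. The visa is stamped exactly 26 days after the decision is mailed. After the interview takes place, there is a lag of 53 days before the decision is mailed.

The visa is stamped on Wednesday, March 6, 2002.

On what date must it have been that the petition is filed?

Wednesday, August 22, 2001

The visa is stamped: Mar 6, 2002.
The decision is mailed: Mar 6, 2002 − 26 days = Feb 8, 2002.
The interview takes place: Feb 8, 2002 − 53 days = Dec 17, 2001.
The interview is scheduled: Dec 17, 2001 − 42 days = Nov 5, 2001.
Biometrics are taken: Nov 5, 2001 − 28 days = Oct 8, 2001.
The receipt notice is issued: Oct 8, 2001 − 41 days = Aug 28, 2001.
The petition is filed: Aug 28, 2001 − 6 days = Aug 22, 2001.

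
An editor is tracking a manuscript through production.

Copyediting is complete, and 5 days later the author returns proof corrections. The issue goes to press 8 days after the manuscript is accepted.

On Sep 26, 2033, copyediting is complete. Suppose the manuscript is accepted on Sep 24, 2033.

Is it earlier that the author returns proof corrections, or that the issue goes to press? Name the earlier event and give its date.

Copyediting is complete: Sep 26, 2033.
The author returns proof corrections: Sep 26, 2033 + 5 days = Oct 1, 2033.
The manuscript is accepted: Sep 24, 2033.
The issue goes to press: Sep 24, 2033 + 8 days = Oct 2, 2033.
Comparing: the author returns proof corrections on Oct 1, 2033 vs the issue goes to press on Oct 2, 2033. Earlier: the author returns proof corrections.

The author returns proof corrections — Oct 1, 2033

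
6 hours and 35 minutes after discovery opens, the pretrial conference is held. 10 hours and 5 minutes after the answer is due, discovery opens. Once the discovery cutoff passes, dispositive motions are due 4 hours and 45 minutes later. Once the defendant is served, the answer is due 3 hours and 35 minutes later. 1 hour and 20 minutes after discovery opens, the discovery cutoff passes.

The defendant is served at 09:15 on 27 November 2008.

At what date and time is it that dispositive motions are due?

05:00 on 28 November 2008

The defendant is served: 09:15 Nov 27, 2008.
The answer is due: 09:15 Nov 27, 2008 + 3h35m = 12:50 Nov 27, 2008.
Discovery opens: 12:50 Nov 27, 2008 + 10h05m = 22:55 Nov 27, 2008.
The discovery cutoff passes: 22:55 Nov 27, 2008 + 1h20m = 00:15 Nov 28, 2008.
Dispositive motions are due: 00:15 Nov 28, 2008 + 4h45m = 05:00 Nov 28, 2008.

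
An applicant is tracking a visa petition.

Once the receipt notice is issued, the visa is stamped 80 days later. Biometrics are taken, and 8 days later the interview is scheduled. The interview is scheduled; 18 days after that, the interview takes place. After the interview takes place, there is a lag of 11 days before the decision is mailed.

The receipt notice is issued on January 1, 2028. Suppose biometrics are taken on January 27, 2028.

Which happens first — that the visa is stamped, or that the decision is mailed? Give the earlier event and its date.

The decision is mailed — March 4, 2028

The receipt notice is issued: Jan 1, 2028.
The visa is stamped: Jan 1, 2028 + 80 days = Mar 21, 2028.
Biometrics are taken: Jan 27, 2028.
The interview is scheduled: Jan 27, 2028 + 8 days = Feb 4, 2028.
The interview takes place: Feb 4, 2028 + 18 days = Feb 22, 2028.
The decision is mailed: Feb 22, 2028 + 11 days = Mar 4, 2028.
Comparing: the visa is stamped on Mar 21, 2028 vs the decision is mailed on Mar 4, 2028. Earlier: the decision is mailed.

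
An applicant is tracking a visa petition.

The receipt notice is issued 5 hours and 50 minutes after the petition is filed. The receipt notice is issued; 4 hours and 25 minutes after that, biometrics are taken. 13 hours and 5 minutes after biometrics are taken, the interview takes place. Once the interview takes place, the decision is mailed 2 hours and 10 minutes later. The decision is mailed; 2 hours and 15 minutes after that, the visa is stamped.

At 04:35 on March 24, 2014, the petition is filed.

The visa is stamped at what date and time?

08:20 on March 25, 2014

The petition is filed: 04:35 Mar 24, 2014.
The receipt notice is issued: 04:35 Mar 24, 2014 + 5h50m = 10:25 Mar 24, 2014.
Biometrics are taken: 10:25 Mar 24, 2014 + 4h25m = 14:50 Mar 24, 2014.
The interview takes place: 14:50 Mar 24, 2014 + 13h05m = 03:55 Mar 25, 2014.
The decision is mailed: 03:55 Mar 25, 2014 + 2h10m = 06:05 Mar 25, 2014.
The visa is stamped: 06:05 Mar 25, 2014 + 2h15m = 08:20 Mar 25, 2014.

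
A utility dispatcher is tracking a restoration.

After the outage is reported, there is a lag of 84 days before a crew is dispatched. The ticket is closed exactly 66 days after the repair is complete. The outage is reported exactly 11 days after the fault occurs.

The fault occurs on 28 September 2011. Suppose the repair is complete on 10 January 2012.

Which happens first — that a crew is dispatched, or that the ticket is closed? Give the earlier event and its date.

A crew is dispatched — 1 January 2012

The fault occurs: Sep 28, 2011.
The outage is reported: Sep 28, 2011 + 11 days = Oct 9, 2011.
A crew is dispatched: Oct 9, 2011 + 84 days = Jan 1, 2012.
The repair is complete: Jan 10, 2012.
The ticket is closed: Jan 10, 2012 + 66 days = Mar 16, 2012.
Comparing: a crew is dispatched on Jan 1, 2012 vs the ticket is closed on Mar 16, 2012. Earlier: a crew is dispatched.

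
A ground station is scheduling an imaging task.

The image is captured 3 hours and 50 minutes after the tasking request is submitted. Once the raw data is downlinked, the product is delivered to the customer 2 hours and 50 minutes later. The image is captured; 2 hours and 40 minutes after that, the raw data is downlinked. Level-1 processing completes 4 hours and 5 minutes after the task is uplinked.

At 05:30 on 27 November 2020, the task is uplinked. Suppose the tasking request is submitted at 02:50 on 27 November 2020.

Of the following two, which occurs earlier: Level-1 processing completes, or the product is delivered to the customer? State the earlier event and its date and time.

Level-1 processing completes — 09:35 on 27 November 2020

The task is uplinked: 05:30 Nov 27, 2020.
Level-1 processing completes: 05:30 Nov 27, 2020 + 4h05m = 09:35 Nov 27, 2020.
The tasking request is submitted: 02:50 Nov 27, 2020.
The image is captured: 02:50 Nov 27, 2020 + 3h50m = 06:40 Nov 27, 2020.
The raw data is downlinked: 06:40 Nov 27, 2020 + 2h40m = 09:20 Nov 27, 2020.
The product is delivered to the customer: 09:20 Nov 27, 2020 + 2h50m = 12:10 Nov 27, 2020.
Comparing: Level-1 processing completes at 09:35 Nov 27, 2020 vs the product is delivered to the customer at 12:10 Nov 27, 2020. Earlier: Level-1 processing completes.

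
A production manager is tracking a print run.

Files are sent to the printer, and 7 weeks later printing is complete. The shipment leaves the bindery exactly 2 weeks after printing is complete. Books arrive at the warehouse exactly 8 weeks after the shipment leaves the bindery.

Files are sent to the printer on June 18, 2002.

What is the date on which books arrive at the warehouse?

October 15, 2002

Files are sent to the printer: Jun 18, 2002.
Printing is complete: Jun 18, 2002 + 7 weeks = Aug 6, 2002.
The shipment leaves the bindery: Aug 6, 2002 + 2 weeks = Aug 20, 2002.
Books arrive at the warehouse: Aug 20, 2002 + 8 weeks = Oct 15, 2002.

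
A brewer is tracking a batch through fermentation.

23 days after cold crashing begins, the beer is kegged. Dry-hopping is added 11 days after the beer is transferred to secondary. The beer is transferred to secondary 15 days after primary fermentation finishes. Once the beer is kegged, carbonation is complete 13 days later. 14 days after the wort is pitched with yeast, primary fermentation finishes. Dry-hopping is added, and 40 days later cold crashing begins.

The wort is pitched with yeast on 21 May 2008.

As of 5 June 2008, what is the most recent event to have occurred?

Primary fermentation finishes

The wort is pitched with yeast: May 21, 2008.
Primary fermentation finishes: May 21, 2008 + 14 days = Jun 4, 2008.
The beer is transferred to secondary: Jun 4, 2008 + 15 days = Jun 19, 2008.
Dry-hopping is added: Jun 19, 2008 + 11 days = Jun 30, 2008.
Cold crashing begins: Jun 30, 2008 + 40 days = Aug 9, 2008.
The beer is kegged: Aug 9, 2008 + 23 days = Sep 1, 2008.
Carbonation is complete: Sep 1, 2008 + 13 days = Sep 14, 2008.
Jun 5, 2008 falls between when primary fermentation finishes (Jun 4, 2008) and when the beer is transferred to secondary (Jun 19, 2008).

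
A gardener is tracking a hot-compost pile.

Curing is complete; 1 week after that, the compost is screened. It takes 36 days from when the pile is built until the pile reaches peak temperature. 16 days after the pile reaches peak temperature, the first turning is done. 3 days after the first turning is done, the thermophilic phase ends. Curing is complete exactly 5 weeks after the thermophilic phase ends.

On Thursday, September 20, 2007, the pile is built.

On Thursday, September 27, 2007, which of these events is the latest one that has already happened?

The pile is built

The pile is built: Sep 20, 2007.
The pile reaches peak temperature: Sep 20, 2007 + 36 days = Oct 26, 2007.
The first turning is done: Oct 26, 2007 + 16 days = Nov 11, 2007.
The thermophilic phase ends: Nov 11, 2007 + 3 days = Nov 14, 2007.
Curing is complete: Nov 14, 2007 + 5 weeks = Dec 19, 2007.
The compost is screened: Dec 19, 2007 + 1 week = Dec 26, 2007.
Sep 27, 2007 falls between when the pile is built (Sep 20, 2007) and when the pile reaches peak temperature (Oct 26, 2007).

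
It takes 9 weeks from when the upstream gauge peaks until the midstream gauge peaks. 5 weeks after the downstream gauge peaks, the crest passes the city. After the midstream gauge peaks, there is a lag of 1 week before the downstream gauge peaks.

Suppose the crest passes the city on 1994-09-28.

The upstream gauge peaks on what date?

The crest passes the city: Sep 28, 1994.
The downstream gauge peaks: Sep 28, 1994 − 5 weeks = Aug 24, 1994.
The midstream gauge peaks: Aug 24, 1994 − 1 week = Aug 17, 1994.
The upstream gauge peaks: Aug 17, 1994 − 9 weeks = Jun 15, 1994.

1994-06-15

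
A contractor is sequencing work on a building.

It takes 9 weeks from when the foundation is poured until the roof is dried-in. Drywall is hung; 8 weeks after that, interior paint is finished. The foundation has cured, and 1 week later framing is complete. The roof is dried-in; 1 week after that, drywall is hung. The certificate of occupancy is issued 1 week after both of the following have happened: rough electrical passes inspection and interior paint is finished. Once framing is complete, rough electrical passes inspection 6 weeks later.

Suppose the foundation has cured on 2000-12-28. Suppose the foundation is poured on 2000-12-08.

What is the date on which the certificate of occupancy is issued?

2001-04-20

The foundation has cured: Dec 28, 2000.
Framing is complete: Dec 28, 2000 + 1 week = Jan 4, 2001.
Rough electrical passes inspection: Jan 4, 2001 + 6 weeks = Feb 15, 2001.
The foundation is poured: Dec 8, 2000.
The roof is dried-in: Dec 8, 2000 + 9 weeks = Feb 9, 2001.
Drywall is hung: Feb 9, 2001 + 1 week = Feb 16, 2001.
Interior paint is finished: Feb 16, 2001 + 8 weeks = Apr 13, 2001.
Both prerequisites met — rough electrical passes inspection (Feb 15, 2001), interior paint is finished (Apr 13, 2001); the later is Apr 13, 2001.
The certificate of occupancy is issued: Apr 13, 2001 + 1 week = Apr 20, 2001.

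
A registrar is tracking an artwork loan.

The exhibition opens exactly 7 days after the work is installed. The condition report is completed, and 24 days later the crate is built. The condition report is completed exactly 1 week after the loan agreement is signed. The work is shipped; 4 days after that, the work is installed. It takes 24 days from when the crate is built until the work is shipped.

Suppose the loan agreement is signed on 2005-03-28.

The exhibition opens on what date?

The loan agreement is signed: Mar 28, 2005.
The condition report is completed: Mar 28, 2005 + 1 week = Apr 4, 2005.
The crate is built: Apr 4, 2005 + 24 days = Apr 28, 2005.
The work is shipped: Apr 28, 2005 + 24 days = May 22, 2005.
The work is installed: May 22, 2005 + 4 days = May 26, 2005.
The exhibition opens: May 26, 2005 + 7 days = Jun 2, 2005.

2005-06-02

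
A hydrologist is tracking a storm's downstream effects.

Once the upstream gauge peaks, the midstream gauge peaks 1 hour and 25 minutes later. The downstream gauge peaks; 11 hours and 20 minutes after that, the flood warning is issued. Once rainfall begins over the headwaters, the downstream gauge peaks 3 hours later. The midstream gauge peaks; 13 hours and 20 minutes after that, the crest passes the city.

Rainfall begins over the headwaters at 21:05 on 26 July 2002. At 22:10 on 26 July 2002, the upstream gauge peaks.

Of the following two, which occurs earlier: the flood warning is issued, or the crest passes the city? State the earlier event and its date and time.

The flood warning is issued — 11:25 on 27 July 2002

Rainfall begins over the headwaters: 21:05 Jul 26, 2002.
The downstream gauge peaks: 21:05 Jul 26, 2002 + 3h = 00:05 Jul 27, 2002.
The flood warning is issued: 00:05 Jul 27, 2002 + 11h20m = 11:25 Jul 27, 2002.
The upstream gauge peaks: 22:10 Jul 26, 2002.
The midstream gauge peaks: 22:10 Jul 26, 2002 + 1h25m = 23:35 Jul 26, 2002.
The crest passes the city: 23:35 Jul 26, 2002 + 13h20m = 12:55 Jul 27, 2002.
Comparing: the flood warning is issued at 11:25 Jul 27, 2002 vs the crest passes the city at 12:55 Jul 27, 2002. Earlier: the flood warning is issued.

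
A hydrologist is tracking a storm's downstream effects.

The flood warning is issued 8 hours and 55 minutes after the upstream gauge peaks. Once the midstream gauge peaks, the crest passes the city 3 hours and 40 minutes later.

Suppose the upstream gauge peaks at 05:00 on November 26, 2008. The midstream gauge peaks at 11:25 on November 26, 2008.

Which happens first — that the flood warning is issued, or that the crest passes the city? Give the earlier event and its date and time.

The flood warning is issued — 13:55 on November 26, 2008

The upstream gauge peaks: 05:00 Nov 26, 2008.
The flood warning is issued: 05:00 Nov 26, 2008 + 8h55m = 13:55 Nov 26, 2008.
The midstream gauge peaks: 11:25 Nov 26, 2008.
The crest passes the city: 11:25 Nov 26, 2008 + 3h40m = 15:05 Nov 26, 2008.
Comparing: the flood warning is issued at 13:55 Nov 26, 2008 vs the crest passes the city at 15:05 Nov 26, 2008. Earlier: the flood warning is issued.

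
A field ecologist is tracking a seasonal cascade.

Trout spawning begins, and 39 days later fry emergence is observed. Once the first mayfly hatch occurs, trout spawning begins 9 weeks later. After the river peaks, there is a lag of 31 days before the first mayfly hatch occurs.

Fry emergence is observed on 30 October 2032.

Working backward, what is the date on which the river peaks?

19 June 2032

Fry emergence is observed: Oct 30, 2032.
Trout spawning begins: Oct 30, 2032 − 39 days = Sep 21, 2032.
The first mayfly hatch occurs: Sep 21, 2032 − 9 weeks = Jul 20, 2032.
The river peaks: Jul 20, 2032 − 31 days = Jun 19, 2032.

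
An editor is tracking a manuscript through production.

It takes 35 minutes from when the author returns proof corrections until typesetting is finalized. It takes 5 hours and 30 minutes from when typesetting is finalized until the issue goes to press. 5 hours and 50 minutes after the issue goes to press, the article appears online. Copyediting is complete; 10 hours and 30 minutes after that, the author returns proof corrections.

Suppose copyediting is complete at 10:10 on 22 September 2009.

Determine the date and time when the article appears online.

Copyediting is complete: 10:10 Sep 22, 2009.
The author returns proof corrections: 10:10 Sep 22, 2009 + 10h30m = 20:40 Sep 22, 2009.
Typesetting is finalized: 20:40 Sep 22, 2009 + 35m = 21:15 Sep 22, 2009.
The issue goes to press: 21:15 Sep 22, 2009 + 5h30m = 02:45 Sep 23, 2009.
The article appears online: 02:45 Sep 23, 2009 + 5h50m = 08:35 Sep 23, 2009.

08:35 on 23 September 2009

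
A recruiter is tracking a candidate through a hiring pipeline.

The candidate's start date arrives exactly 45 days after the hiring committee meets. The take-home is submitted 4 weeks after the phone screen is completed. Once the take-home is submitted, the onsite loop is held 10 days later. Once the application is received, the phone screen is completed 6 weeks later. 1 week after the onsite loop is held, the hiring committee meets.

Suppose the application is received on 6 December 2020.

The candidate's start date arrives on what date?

17 April 2021

The application is received: Dec 6, 2020.
The phone screen is completed: Dec 6, 2020 + 6 weeks = Jan 17, 2021.
The take-home is submitted: Jan 17, 2021 + 4 weeks = Feb 14, 2021.
The onsite loop is held: Feb 14, 2021 + 10 days = Feb 24, 2021.
The hiring committee meets: Feb 24, 2021 + 1 week = Mar 3, 2021.
The candidate's start date arrives: Mar 3, 2021 + 45 days = Apr 17, 2021.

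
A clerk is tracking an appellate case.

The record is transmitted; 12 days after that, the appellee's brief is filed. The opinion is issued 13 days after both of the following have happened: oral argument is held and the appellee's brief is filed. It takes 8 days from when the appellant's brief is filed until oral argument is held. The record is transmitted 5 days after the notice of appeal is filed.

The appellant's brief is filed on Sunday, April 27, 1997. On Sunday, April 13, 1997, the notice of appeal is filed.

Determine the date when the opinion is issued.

The appellant's brief is filed: Apr 27, 1997.
Oral argument is held: Apr 27, 1997 + 8 days = May 5, 1997.
The notice of appeal is filed: Apr 13, 1997.
The record is transmitted: Apr 13, 1997 + 5 days = Apr 18, 1997.
The appellee's brief is filed: Apr 18, 1997 + 12 days = Apr 30, 1997.
Both prerequisites met — oral argument is held (May 5, 1997), the appellee's brief is filed (Apr 30, 1997); the later is May 5, 1997.
The opinion is issued: May 5, 1997 + 13 days = May 18, 1997.

Sunday, May 18, 1997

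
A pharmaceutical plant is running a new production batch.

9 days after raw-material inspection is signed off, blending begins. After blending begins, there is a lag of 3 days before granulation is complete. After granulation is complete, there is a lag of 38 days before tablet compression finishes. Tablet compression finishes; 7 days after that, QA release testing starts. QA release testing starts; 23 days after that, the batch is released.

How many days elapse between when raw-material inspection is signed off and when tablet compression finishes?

Causal path: raw-material inspection is signed off → blending begins → granulation is complete → tablet compression finishes.
Total delay along the path: 9 + 3 + 38 = 50 days.

50 days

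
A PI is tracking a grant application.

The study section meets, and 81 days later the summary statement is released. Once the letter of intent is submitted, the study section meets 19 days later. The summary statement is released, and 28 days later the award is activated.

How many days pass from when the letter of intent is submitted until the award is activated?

128 days

Causal path: the letter of intent is submitted → the study section meets → the summary statement is released → the award is activated.
Total delay along the path: 19 + 81 + 28 = 128 days.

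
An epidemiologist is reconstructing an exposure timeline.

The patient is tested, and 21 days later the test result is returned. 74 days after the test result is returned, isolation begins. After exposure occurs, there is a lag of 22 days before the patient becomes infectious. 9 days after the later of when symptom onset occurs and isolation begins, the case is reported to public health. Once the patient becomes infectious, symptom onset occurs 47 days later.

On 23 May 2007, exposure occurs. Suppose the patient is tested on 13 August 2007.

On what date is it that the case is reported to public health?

Exposure occurs: May 23, 2007.
The patient becomes infectious: May 23, 2007 + 22 days = Jun 14, 2007.
Symptom onset occurs: Jun 14, 2007 + 47 days = Jul 31, 2007.
The patient is tested: Aug 13, 2007.
The test result is returned: Aug 13, 2007 + 21 days = Sep 3, 2007.
Isolation begins: Sep 3, 2007 + 74 days = Nov 16, 2007.
Both prerequisites met — symptom onset occurs (Jul 31, 2007), isolation begins (Nov 16, 2007); the later is Nov 16, 2007.
The case is reported to public health: Nov 16, 2007 + 9 days = Nov 25, 2007.

25 November 2007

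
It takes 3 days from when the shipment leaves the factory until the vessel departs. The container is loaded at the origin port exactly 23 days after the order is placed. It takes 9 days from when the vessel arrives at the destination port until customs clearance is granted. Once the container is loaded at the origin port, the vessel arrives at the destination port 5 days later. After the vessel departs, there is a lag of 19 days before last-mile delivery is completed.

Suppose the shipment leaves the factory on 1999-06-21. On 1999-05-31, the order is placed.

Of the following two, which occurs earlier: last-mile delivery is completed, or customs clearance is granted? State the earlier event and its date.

Customs clearance is granted — 1999-07-07

The shipment leaves the factory: Jun 21, 1999.
The vessel departs: Jun 21, 1999 + 3 days = Jun 24, 1999.
Last-mile delivery is completed: Jun 24, 1999 + 19 days = Jul 13, 1999.
The order is placed: May 31, 1999.
The container is loaded at the origin port: May 31, 1999 + 23 days = Jun 23, 1999.
The vessel arrives at the destination port: Jun 23, 1999 + 5 days = Jun 28, 1999.
Customs clearance is granted: Jun 28, 1999 + 9 days = Jul 7, 1999.
Comparing: last-mile delivery is completed on Jul 13, 1999 vs customs clearance is granted on Jul 7, 1999. Earlier: customs clearance is granted.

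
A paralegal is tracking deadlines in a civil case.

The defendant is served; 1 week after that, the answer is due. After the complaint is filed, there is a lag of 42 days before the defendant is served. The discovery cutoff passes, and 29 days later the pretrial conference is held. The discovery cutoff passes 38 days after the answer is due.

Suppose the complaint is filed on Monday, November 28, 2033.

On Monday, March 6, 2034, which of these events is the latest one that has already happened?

The complaint is filed: Nov 28, 2033.
The defendant is served: Nov 28, 2033 + 42 days = Jan 9, 2034.
The answer is due: Jan 9, 2034 + 1 week = Jan 16, 2034.
The discovery cutoff passes: Jan 16, 2034 + 38 days = Feb 23, 2034.
The pretrial conference is held: Feb 23, 2034 + 29 days = Mar 24, 2034.
Mar 6, 2034 falls between when the discovery cutoff passes (Feb 23, 2034) and when the pretrial conference is held (Mar 24, 2034).

The discovery cutoff passes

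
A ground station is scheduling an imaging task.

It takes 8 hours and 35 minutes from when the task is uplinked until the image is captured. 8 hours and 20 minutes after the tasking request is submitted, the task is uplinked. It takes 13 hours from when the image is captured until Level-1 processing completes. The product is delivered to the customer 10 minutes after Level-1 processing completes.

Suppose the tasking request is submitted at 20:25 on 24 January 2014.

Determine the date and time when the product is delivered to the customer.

02:30 on 26 January 2014

The tasking request is submitted: 20:25 Jan 24, 2014.
The task is uplinked: 20:25 Jan 24, 2014 + 8h20m = 04:45 Jan 25, 2014.
The image is captured: 04:45 Jan 25, 2014 + 8h35m = 13:20 Jan 25, 2014.
Level-1 processing completes: 13:20 Jan 25, 2014 + 13h = 02:20 Jan 26, 2014.
The product is delivered to the customer: 02:20 Jan 26, 2014 + 10m = 02:30 Jan 26, 2014.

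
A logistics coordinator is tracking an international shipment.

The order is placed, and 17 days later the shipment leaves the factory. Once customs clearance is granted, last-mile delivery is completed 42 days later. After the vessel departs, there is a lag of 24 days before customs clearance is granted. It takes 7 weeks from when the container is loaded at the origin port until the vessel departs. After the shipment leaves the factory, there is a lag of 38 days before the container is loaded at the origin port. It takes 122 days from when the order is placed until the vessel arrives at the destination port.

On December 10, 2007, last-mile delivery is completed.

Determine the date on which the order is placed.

Last-mile delivery is completed: Dec 10, 2007.
Customs clearance is granted: Dec 10, 2007 − 42 days = Oct 29, 2007.
The vessel departs: Oct 29, 2007 − 24 days = Oct 5, 2007.
The container is loaded at the origin port: Oct 5, 2007 − 7 weeks = Aug 17, 2007.
The shipment leaves the factory: Aug 17, 2007 − 38 days = Jul 10, 2007.
The order is placed: Jul 10, 2007 − 17 days = Jun 23, 2007.

June 23, 2007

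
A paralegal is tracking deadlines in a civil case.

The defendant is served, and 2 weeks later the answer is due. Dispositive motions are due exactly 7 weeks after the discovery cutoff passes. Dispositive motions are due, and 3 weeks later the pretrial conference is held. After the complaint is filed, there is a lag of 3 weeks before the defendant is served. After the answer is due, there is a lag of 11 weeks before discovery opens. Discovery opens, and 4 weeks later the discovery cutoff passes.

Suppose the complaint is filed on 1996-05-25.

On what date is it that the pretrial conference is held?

The complaint is filed: May 25, 1996.
The defendant is served: May 25, 1996 + 3 weeks = Jun 15, 1996.
The answer is due: Jun 15, 1996 + 2 weeks = Jun 29, 1996.
Discovery opens: Jun 29, 1996 + 11 weeks = Sep 14, 1996.
The discovery cutoff passes: Sep 14, 1996 + 4 weeks = Oct 12, 1996.
Dispositive motions are due: Oct 12, 1996 + 7 weeks = Nov 30, 1996.
The pretrial conference is held: Nov 30, 1996 + 3 weeks = Dec 21, 1996.

1996-12-21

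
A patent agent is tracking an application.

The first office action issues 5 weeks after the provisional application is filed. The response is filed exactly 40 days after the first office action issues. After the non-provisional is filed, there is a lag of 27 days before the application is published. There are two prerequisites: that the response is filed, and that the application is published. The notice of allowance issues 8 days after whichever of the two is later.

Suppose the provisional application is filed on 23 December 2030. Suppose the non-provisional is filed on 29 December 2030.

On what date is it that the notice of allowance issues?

The provisional application is filed: Dec 23, 2030.
The first office action issues: Dec 23, 2030 + 5 weeks = Jan 27, 2031.
The response is filed: Jan 27, 2031 + 40 days = Mar 8, 2031.
The non-provisional is filed: Dec 29, 2030.
The application is published: Dec 29, 2030 + 27 days = Jan 25, 2031.
Both prerequisites met — the response is filed (Mar 8, 2031), the application is published (Jan 25, 2031); the later is Mar 8, 2031.
The notice of allowance issues: Mar 8, 2031 + 8 days = Mar 16, 2031.

16 March 2031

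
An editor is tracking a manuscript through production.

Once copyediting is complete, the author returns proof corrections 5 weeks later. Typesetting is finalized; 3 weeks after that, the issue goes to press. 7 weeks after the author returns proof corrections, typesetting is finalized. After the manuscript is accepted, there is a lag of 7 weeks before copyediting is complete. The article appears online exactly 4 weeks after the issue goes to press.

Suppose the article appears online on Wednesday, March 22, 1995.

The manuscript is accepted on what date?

Wednesday, September 21, 1994

The article appears online: Mar 22, 1995.
The issue goes to press: Mar 22, 1995 − 4 weeks = Feb 22, 1995.
Typesetting is finalized: Feb 22, 1995 − 3 weeks = Feb 1, 1995.
The author returns proof corrections: Feb 1, 1995 − 7 weeks = Dec 14, 1994.
Copyediting is complete: Dec 14, 1994 − 5 weeks = Nov 9, 1994.
The manuscript is accepted: Nov 9, 1994 − 7 weeks = Sep 21, 1994.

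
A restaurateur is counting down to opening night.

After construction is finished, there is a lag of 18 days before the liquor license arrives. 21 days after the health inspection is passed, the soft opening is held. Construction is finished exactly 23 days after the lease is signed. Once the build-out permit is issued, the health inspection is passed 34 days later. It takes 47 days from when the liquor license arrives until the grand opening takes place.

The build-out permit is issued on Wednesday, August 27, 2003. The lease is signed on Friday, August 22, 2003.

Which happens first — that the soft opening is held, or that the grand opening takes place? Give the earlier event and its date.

The soft opening is held — Tuesday, October 21, 2003

The build-out permit is issued: Aug 27, 2003.
The health inspection is passed: Aug 27, 2003 + 34 days = Sep 30, 2003.
The soft opening is held: Sep 30, 2003 + 21 days = Oct 21, 2003.
The lease is signed: Aug 22, 2003.
Construction is finished: Aug 22, 2003 + 23 days = Sep 14, 2003.
The liquor license arrives: Sep 14, 2003 + 18 days = Oct 2, 2003.
The grand opening takes place: Oct 2, 2003 + 47 days = Nov 18, 2003.
Comparing: the soft opening is held on Oct 21, 2003 vs the grand opening takes place on Nov 18, 2003. Earlier: the soft opening is held.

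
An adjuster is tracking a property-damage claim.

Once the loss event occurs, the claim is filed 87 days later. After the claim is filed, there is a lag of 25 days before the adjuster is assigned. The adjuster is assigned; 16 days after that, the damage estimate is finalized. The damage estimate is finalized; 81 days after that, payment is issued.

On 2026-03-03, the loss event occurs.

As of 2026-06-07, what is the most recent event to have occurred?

The loss event occurs: Mar 3, 2026.
The claim is filed: Mar 3, 2026 + 87 days = May 29, 2026.
The adjuster is assigned: May 29, 2026 + 25 days = Jun 23, 2026.
The damage estimate is finalized: Jun 23, 2026 + 16 days = Jul 9, 2026.
Payment is issued: Jul 9, 2026 + 81 days = Sep 28, 2026.
Jun 7, 2026 falls between when the claim is filed (May 29, 2026) and when the adjuster is assigned (Jun 23, 2026).

The claim is filed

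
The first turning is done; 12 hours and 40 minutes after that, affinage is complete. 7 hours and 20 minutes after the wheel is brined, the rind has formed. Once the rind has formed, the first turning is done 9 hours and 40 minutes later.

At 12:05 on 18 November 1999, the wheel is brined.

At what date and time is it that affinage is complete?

The wheel is brined: 12:05 Nov 18, 1999.
The rind has formed: 12:05 Nov 18, 1999 + 7h20m = 19:25 Nov 18, 1999.
The first turning is done: 19:25 Nov 18, 1999 + 9h40m = 05:05 Nov 19, 1999.
Affinage is complete: 05:05 Nov 19, 1999 + 12h40m = 17:45 Nov 19, 1999.

17:45 on 19 November 1999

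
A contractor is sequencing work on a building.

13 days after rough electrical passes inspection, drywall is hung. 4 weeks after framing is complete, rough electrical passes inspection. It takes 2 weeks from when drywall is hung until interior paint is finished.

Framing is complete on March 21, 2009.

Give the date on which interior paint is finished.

May 15, 2009

Framing is complete: Mar 21, 2009.
Rough electrical passes inspection: Mar 21, 2009 + 4 weeks = Apr 18, 2009.
Drywall is hung: Apr 18, 2009 + 13 days = May 1, 2009.
Interior paint is finished: May 1, 2009 + 2 weeks = May 15, 2009.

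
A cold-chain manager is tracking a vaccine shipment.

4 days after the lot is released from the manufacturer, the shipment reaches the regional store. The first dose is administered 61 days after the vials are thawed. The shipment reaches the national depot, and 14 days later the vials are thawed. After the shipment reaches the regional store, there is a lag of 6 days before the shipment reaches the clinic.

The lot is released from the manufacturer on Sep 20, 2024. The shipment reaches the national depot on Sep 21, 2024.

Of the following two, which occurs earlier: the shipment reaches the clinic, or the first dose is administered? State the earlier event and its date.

The shipment reaches the clinic — Sep 30, 2024

The lot is released from the manufacturer: Sep 20, 2024.
The shipment reaches the regional store: Sep 20, 2024 + 4 days = Sep 24, 2024.
The shipment reaches the clinic: Sep 24, 2024 + 6 days = Sep 30, 2024.
The shipment reaches the national depot: Sep 21, 2024.
The vials are thawed: Sep 21, 2024 + 14 days = Oct 5, 2024.
The first dose is administered: Oct 5, 2024 + 61 days = Dec 5, 2024.
Comparing: the shipment reaches the clinic on Sep 30, 2024 vs the first dose is administered on Dec 5, 2024. Earlier: the shipment reaches the clinic.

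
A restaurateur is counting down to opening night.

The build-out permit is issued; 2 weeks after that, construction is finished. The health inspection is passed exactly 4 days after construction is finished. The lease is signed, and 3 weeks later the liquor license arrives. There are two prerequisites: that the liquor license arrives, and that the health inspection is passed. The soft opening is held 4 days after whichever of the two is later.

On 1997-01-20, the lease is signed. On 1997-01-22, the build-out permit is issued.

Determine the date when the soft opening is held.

The lease is signed: Jan 20, 1997.
The liquor license arrives: Jan 20, 1997 + 3 weeks = Feb 10, 1997.
The build-out permit is issued: Jan 22, 1997.
Construction is finished: Jan 22, 1997 + 2 weeks = Feb 5, 1997.
The health inspection is passed: Feb 5, 1997 + 4 days = Feb 9, 1997.
Both prerequisites met — the liquor license arrives (Feb 10, 1997), the health inspection is passed (Feb 9, 1997); the later is Feb 10, 1997.
The soft opening is held: Feb 10, 1997 + 4 days = Feb 14, 1997.

1997-02-14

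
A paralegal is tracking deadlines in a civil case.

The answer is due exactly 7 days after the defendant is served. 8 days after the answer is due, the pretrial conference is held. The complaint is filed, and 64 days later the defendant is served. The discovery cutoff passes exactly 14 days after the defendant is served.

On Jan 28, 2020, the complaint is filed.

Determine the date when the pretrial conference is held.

Apr 16, 2020

The complaint is filed: Jan 28, 2020.
The defendant is served: Jan 28, 2020 + 64 days = Apr 1, 2020.
The answer is due: Apr 1, 2020 + 7 days = Apr 8, 2020.
The pretrial conference is held: Apr 8, 2020 + 8 days = Apr 16, 2020.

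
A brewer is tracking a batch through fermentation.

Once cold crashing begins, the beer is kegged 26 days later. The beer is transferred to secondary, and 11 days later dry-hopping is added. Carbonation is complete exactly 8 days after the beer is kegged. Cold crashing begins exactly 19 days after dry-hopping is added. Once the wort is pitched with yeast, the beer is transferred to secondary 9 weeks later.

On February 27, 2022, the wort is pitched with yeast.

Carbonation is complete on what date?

The wort is pitched with yeast: Feb 27, 2022.
The beer is transferred to secondary: Feb 27, 2022 + 9 weeks = May 1, 2022.
Dry-hopping is added: May 1, 2022 + 11 days = May 12, 2022.
Cold crashing begins: May 12, 2022 + 19 days = May 31, 2022.
The beer is kegged: May 31, 2022 + 26 days = Jun 26, 2022.
Carbonation is complete: Jun 26, 2022 + 8 days = Jul 4, 2022.

July 4, 2022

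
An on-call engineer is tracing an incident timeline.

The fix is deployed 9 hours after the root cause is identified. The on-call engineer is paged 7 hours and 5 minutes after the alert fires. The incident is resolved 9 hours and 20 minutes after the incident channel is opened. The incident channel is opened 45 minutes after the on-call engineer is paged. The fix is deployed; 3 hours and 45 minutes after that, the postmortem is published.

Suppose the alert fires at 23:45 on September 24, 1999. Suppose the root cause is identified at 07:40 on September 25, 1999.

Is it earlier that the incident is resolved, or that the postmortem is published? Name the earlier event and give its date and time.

The incident is resolved — 16:55 on September 25, 1999

The alert fires: 23:45 Sep 24, 1999.
The on-call engineer is paged: 23:45 Sep 24, 1999 + 7h05m = 06:50 Sep 25, 1999.
The incident channel is opened: 06:50 Sep 25, 1999 + 45m = 07:35 Sep 25, 1999.
The incident is resolved: 07:35 Sep 25, 1999 + 9h20m = 16:55 Sep 25, 1999.
The root cause is identified: 07:40 Sep 25, 1999.
The fix is deployed: 07:40 Sep 25, 1999 + 9h = 16:40 Sep 25, 1999.
The postmortem is published: 16:40 Sep 25, 1999 + 3h45m = 20:25 Sep 25, 1999.
Comparing: the incident is resolved at 16:55 Sep 25, 1999 vs the postmortem is published at 20:25 Sep 25, 1999. Earlier: the incident is resolved.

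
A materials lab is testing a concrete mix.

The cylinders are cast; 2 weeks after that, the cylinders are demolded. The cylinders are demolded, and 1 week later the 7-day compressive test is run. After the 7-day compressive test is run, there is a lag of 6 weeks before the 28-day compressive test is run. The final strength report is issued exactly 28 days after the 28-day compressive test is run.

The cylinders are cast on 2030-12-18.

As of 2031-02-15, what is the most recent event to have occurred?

The 7-day compressive test is run

The cylinders are cast: Dec 18, 2030.
The cylinders are demolded: Dec 18, 2030 + 2 weeks = Jan 1, 2031.
The 7-day compressive test is run: Jan 1, 2031 + 1 week = Jan 8, 2031.
The 28-day compressive test is run: Jan 8, 2031 + 6 weeks = Feb 19, 2031.
The final strength report is issued: Feb 19, 2031 + 28 days = Mar 19, 2031.
Feb 15, 2031 falls between when the 7-day compressive test is run (Jan 8, 2031) and when the 28-day compressive test is run (Feb 19, 2031).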